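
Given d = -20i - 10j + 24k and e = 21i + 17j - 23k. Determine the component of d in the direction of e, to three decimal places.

d · e = (-20)·21 + (-10)·17 + 24·(-23) = -420 - 170 - 552 = -1142
|e| = √(441 + 289 + 529) = √1259 ≈ 35.4824
comp_e d = -1142 / √1259 ≈ -32.185

-32.185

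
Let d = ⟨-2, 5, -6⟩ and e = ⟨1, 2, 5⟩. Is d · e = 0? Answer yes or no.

no

d · e = (-2)·1 + 5·2 + (-6)·5 = -2 + 10 - 30 = -22
Nonzero, so the vectors are not orthogonal.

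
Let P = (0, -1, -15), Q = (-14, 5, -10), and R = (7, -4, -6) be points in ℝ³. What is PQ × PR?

PQ = (-14, 6, 5)
PR = (7, -3, 9)
i: 6·9 - 5·(-3) = 54 - (-15) = 69
j: 5·7 - (-14)·9 = 35 - (-126) = 161
k: (-14)·(-3) - 6·7 = 42 - 42 = 0
PQ × PR = (69, 161, 0)

(69, 161, 0)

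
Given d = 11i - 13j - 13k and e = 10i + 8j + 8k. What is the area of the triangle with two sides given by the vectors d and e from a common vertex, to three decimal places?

i: (-13)·8 - (-13)·8 = -104 - (-104) = 0
j: (-13)·10 - 11·8 = -130 - 88 = -218
k: 11·8 - (-13)·10 = 88 - (-130) = 218
d × e = (0, -218, 218)
|d × e| = √(0² + (-218)² + 218²) = √95048 ≈ 308.2986
area = ½ · 308.2986 ≈ 154.149

154.149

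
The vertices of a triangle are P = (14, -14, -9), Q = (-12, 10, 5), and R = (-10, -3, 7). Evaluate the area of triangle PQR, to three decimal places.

PQ = (-26, 24, 14),  PR = (-24, 11, 16)
i: 24·16 - 14·11 = 384 - 154 = 230
j: 14·(-24) - (-26)·16 = -336 - (-416) = 80
k: (-26)·11 - 24·(-24) = -286 - (-576) = 290
PQ × PR = (230, 80, 290)
|PQ × PR| = √143400 ≈ 378.6819
area = ½ · 378.6819 ≈ 189.341

189.341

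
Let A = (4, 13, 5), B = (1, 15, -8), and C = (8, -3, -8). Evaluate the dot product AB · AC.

125

AB = B − A = (-3, 2, -13)
AC = C − A = (4, -16, -13)
AB · AC = (-3)·4 + 2·(-16) + (-13)·(-13) = -12 - 32 + 169 = 125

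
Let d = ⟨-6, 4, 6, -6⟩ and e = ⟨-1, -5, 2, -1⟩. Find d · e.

4

d · e = (-6)·(-1) + 4·(-5) + 6·2 + (-6)·(-1) = 6 - 20 + 12 + 6 = 4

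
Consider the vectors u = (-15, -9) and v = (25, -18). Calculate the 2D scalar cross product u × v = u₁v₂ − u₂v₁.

(-15)·(-18) - (-9)·25 = 270 - (-225) = 495

495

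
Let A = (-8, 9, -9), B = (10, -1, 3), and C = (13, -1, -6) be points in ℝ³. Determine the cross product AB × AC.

(90, 198, 30)

AB = (18, -10, 12)
AC = (21, -10, 3)
i: (-10)·3 - 12·(-10) = -30 - (-120) = 90
j: 12·21 - 18·3 = 252 - 54 = 198
k: 18·(-10) - (-10)·21 = -180 - (-210) = 30
AB × AC = (90, 198, 30)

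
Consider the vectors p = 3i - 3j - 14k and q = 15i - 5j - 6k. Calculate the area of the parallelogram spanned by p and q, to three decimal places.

201.167

i: (-3)·(-6) - (-14)·(-5) = 18 - 70 = -52
j: (-14)·15 - 3·(-6) = -210 - (-18) = -192
k: 3·(-5) - (-3)·15 = -15 - (-45) = 30
p × q = (-52, -192, 30)
|p × q| = √((-52)² + (-192)² + 30²) = √40468 ≈ 201.1666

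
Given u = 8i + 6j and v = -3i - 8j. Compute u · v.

-72

u · v = 8·(-3) + 6·(-8) = -24 - 48 = -72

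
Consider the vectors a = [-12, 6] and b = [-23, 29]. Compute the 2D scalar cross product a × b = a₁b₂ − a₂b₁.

(-12)·29 - 6·(-23) = -348 - (-138) = -210

-210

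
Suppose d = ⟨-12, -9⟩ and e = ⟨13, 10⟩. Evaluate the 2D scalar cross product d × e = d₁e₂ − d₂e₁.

-3

(-12)·10 - (-9)·13 = -120 - (-117) = -3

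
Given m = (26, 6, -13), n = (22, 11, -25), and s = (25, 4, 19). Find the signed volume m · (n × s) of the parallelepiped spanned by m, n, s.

4207

n × s:
i: 11·19 - (-25)·4 = 209 - (-100) = 309
j: (-25)·25 - 22·19 = -625 - 418 = -1043
k: 22·4 - 11·25 = 88 - 275 = -187
n × s = (309, -1043, -187)
m · (n × s) = 26·309 + 6·(-1043) + (-13)·(-187) = 8034 - 6258 + 2431 = 4207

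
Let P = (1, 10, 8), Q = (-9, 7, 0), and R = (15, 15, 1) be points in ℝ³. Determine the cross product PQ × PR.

(61, -182, -8)

PQ = (-10, -3, -8)
PR = (14, 5, -7)
i: (-3)·(-7) - (-8)·5 = 21 - (-40) = 61
j: (-8)·14 - (-10)·(-7) = -112 - 70 = -182
k: (-10)·5 - (-3)·14 = -50 - (-42) = -8
PQ × PR = (61, -182, -8)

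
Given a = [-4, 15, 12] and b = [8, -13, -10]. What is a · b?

a · b = (-4)·8 + 15·(-13) + 12·(-10) = -32 - 195 - 120 = -347

-347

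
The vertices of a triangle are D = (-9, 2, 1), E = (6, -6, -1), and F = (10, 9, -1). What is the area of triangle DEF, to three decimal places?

DE = (15, -8, -2),  DF = (19, 7, -2)
i: (-8)·(-2) - (-2)·7 = 16 - (-14) = 30
j: (-2)·19 - 15·(-2) = -38 - (-30) = -8
k: 15·7 - (-8)·19 = 105 - (-152) = 257
DE × DF = (30, -8, 257)
|DE × DF| = √67013 ≈ 258.8687
area = ½ · 258.8687 ≈ 129.434

129.434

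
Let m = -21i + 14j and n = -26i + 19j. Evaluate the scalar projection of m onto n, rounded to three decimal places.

m · n = (-21)·(-26) + 14·19 = 546 + 266 = 812
|n| = √(676 + 361) = √1037 ≈ 32.2025
comp_n m = 812 / √1037 ≈ 25.215

25.215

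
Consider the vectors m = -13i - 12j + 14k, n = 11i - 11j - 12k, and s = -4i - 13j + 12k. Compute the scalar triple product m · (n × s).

n × s:
i: (-11)·12 - (-12)·(-13) = -132 - 156 = -288
j: (-12)·(-4) - 11·12 = 48 - 132 = -84
k: 11·(-13) - (-11)·(-4) = -143 - 44 = -187
n × s = (-288, -84, -187)
m · (n × s) = (-13)·(-288) + (-12)·(-84) + 14·(-187) = 3744 + 1008 - 2618 = 2134

2134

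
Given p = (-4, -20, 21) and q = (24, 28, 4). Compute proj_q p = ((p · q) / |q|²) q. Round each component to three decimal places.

p · q = (-4)·24 + (-20)·28 + 21·4 = -96 - 560 + 84 = -572
|q|² = 576 + 784 + 16 = 1376
proj_q p = (-572/1376) · (24, 28, 4) ≈ (-9.977, -11.640, -1.663)

(-9.977, -11.640, -1.663)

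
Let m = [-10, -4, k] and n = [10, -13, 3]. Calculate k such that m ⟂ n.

m · n = (-10)·10 + (-4)·(-13) + k·3 = -48 + 3k
Set equal to 0: 3k = 48, so k = 16.

16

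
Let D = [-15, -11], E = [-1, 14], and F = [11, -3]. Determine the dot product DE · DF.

564

DE = E − D = (14, 25)
DF = F − D = (26, 8)
DE · DF = 14·26 + 25·8 = 364 + 200 = 564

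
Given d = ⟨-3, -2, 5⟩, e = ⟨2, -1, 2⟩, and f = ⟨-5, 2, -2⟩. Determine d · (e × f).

13

e × f:
i: (-1)·(-2) - 2·2 = 2 - 4 = -2
j: 2·(-5) - 2·(-2) = -10 - (-4) = -6
k: 2·2 - (-1)·(-5) = 4 - 5 = -1
e × f = (-2, -6, -1)
d · (e × f) = (-3)·(-2) + (-2)·(-6) + 5·(-1) = 6 + 12 - 5 = 13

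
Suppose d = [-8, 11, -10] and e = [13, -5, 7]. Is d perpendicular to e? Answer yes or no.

no

d · e = (-8)·13 + 11·(-5) + (-10)·7 = -104 - 55 - 70 = -229
Nonzero, so the vectors are not orthogonal.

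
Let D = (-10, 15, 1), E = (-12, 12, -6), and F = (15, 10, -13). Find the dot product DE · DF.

63

DE = E − D = (-2, -3, -7)
DF = F − D = (25, -5, -14)
DE · DF = (-2)·25 + (-3)·(-5) + (-7)·(-14) = -50 + 15 + 98 = 63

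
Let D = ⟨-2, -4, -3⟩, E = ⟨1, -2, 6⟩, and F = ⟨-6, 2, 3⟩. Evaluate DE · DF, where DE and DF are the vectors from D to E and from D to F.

DE = E − D = (3, 2, 9)
DF = F − D = (-4, 6, 6)
DE · DF = 3·(-4) + 2·6 + 9·6 = -12 + 12 + 54 = 54

54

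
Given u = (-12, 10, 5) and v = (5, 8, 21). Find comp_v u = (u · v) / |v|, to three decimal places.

5.430

u · v = (-12)·5 + 10·8 + 5·21 = -60 + 80 + 105 = 125
|v| = √(25 + 64 + 441) = √530 ≈ 23.0217
comp_v u = 125 / √530 ≈ 5.430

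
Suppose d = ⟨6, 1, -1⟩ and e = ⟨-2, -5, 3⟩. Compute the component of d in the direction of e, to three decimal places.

-3.244

d · e = 6·(-2) + 1·(-5) + (-1)·3 = -12 - 5 - 3 = -20
|e| = √(4 + 25 + 9) = √38 ≈ 6.1644
comp_e d = -20 / √38 ≈ -3.244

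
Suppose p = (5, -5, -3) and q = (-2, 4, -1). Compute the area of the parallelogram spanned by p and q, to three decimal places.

i: (-5)·(-1) - (-3)·4 = 5 - (-12) = 17
j: (-3)·(-2) - 5·(-1) = 6 - (-5) = 11
k: 5·4 - (-5)·(-2) = 20 - 10 = 10
p × q = (17, 11, 10)
|p × q| = √(17² + 11² + 10²) = √510 ≈ 22.5832

22.583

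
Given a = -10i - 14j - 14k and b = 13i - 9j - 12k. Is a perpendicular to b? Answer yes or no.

no

a · b = (-10)·13 + (-14)·(-9) + (-14)·(-12) = -130 + 126 + 168 = 164
Nonzero, so the vectors are not orthogonal.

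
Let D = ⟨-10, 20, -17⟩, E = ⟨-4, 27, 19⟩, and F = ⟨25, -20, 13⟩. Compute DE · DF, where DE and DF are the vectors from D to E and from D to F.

1010

DE = E − D = (6, 7, 36)
DF = F − D = (35, -40, 30)
DE · DF = 6·35 + 7·(-40) + 36·30 = 210 - 280 + 1080 = 1010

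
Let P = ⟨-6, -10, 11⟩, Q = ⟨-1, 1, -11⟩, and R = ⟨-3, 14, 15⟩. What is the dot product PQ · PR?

191

PQ = Q − P = (5, 11, -22)
PR = R − P = (3, 24, 4)
PQ · PR = 5·3 + 11·24 + (-22)·4 = 15 + 264 - 88 = 191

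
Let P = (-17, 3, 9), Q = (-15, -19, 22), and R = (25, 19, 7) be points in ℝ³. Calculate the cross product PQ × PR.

(-164, 550, 956)

PQ = (2, -22, 13)
PR = (42, 16, -2)
i: (-22)·(-2) - 13·16 = 44 - 208 = -164
j: 13·42 - 2·(-2) = 546 - (-4) = 550
k: 2·16 - (-22)·42 = 32 - (-924) = 956
PQ × PR = (-164, 550, 956)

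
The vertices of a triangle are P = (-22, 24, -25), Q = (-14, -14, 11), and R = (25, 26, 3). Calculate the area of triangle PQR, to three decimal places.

PQ = (8, -38, 36),  PR = (47, 2, 28)
i: (-38)·28 - 36·2 = -1064 - 72 = -1136
j: 36·47 - 8·28 = 1692 - 224 = 1468
k: 8·2 - (-38)·47 = 16 - (-1786) = 1802
PQ × PR = (-1136, 1468, 1802)
|PQ × PR| = √6692724 ≈ 2587.0300
area = ½ · 2587.0300 ≈ 1293.515

1293.515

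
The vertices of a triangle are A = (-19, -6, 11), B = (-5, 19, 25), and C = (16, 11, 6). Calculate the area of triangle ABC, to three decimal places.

461.286

AB = (14, 25, 14),  AC = (35, 17, -5)
i: 25·(-5) - 14·17 = -125 - 238 = -363
j: 14·35 - 14·(-5) = 490 - (-70) = 560
k: 14·17 - 25·35 = 238 - 875 = -637
AB × AC = (-363, 560, -637)
|AB × AC| = √851138 ≈ 922.5714
area = ½ · 922.5714 ≈ 461.286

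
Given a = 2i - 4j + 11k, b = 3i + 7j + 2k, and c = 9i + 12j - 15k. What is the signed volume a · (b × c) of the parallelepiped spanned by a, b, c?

b × c:
i: 7·(-15) - 2·12 = -105 - 24 = -129
j: 2·9 - 3·(-15) = 18 - (-45) = 63
k: 3·12 - 7·9 = 36 - 63 = -27
b × c = (-129, 63, -27)
a · (b × c) = 2·(-129) + (-4)·63 + 11·(-27) = -258 - 252 - 297 = -807

-807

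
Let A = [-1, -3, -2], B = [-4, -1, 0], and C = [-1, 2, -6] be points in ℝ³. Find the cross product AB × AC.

AB = (-3, 2, 2)
AC = (0, 5, -4)
i: 2·(-4) - 2·5 = -8 - 10 = -18
j: 2·0 - (-3)·(-4) = 0 - 12 = -12
k: (-3)·5 - 2·0 = -15 - 0 = -15
AB × AC = (-18, -12, -15)

(-18, -12, -15)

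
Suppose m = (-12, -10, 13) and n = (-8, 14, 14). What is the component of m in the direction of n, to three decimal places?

m · n = (-12)·(-8) + (-10)·14 + 13·14 = 96 - 140 + 182 = 138
|n| = √(64 + 196 + 196) = √456 ≈ 21.3542
comp_n m = 138 / √456 ≈ 6.462

6.462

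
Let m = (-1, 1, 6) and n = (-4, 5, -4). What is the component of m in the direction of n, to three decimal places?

-1.987

m · n = (-1)·(-4) + 1·5 + 6·(-4) = 4 + 5 - 24 = -15
|n| = √(16 + 25 + 16) = √57 ≈ 7.5498
comp_n m = -15 / √57 ≈ -1.987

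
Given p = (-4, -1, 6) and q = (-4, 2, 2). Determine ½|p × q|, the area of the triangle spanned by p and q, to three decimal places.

12.207

i: (-1)·2 - 6·2 = -2 - 12 = -14
j: 6·(-4) - (-4)·2 = -24 - (-8) = -16
k: (-4)·2 - (-1)·(-4) = -8 - 4 = -12
p × q = (-14, -16, -12)
|p × q| = √((-14)² + (-16)² + (-12)²) = √596 ≈ 24.4131
area = ½ · 24.4131 ≈ 12.207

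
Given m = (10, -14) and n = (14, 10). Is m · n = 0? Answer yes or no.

yes

m · n = 10·14 + (-14)·10 = 140 - 140 = 0
Zero, so the vectors are orthogonal.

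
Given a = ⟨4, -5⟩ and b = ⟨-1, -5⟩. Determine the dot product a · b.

21

a · b = 4·(-1) + (-5)·(-5) = -4 + 25 = 21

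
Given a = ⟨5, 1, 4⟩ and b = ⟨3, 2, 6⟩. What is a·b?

41

a · b = 5·3 + 1·2 + 4·6 = 15 + 2 + 24 = 41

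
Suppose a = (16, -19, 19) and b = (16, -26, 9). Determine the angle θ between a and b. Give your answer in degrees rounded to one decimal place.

a · b = 16·16 + (-19)·(-26) + 19·9 = 256 + 494 + 171 = 921
|a|² = 256 + 361 + 361 = 978,  |a| = √978 ≈ 31.272992
|b|² = 256 + 676 + 81 = 1013,  |b| = √1013 ≈ 31.827661
cos θ = 921 / (31.272992 · 31.827661) ≈ 0.92531
θ = arccos(0.92531) ≈ 22.3°

22.3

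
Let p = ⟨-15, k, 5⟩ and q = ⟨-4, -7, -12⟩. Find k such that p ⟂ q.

0

p · q = (-15)·(-4) + k·(-7) + 5·(-12) = 0 - 7k
Set equal to 0: -7k = 0, so k = 0.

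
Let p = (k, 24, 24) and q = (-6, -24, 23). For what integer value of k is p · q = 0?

p · q = k·(-6) + 24·(-24) + 24·23 = -24 - 6k
Set equal to 0: -6k = 24, so k = -4.

-4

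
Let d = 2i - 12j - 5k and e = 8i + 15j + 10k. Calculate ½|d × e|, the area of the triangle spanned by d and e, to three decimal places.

i: (-12)·10 - (-5)·15 = -120 - (-75) = -45
j: (-5)·8 - 2·10 = -40 - 20 = -60
k: 2·15 - (-12)·8 = 30 - (-96) = 126
d × e = (-45, -60, 126)
|d × e| = √((-45)² + (-60)² + 126²) = √21501 ≈ 146.6322
area = ½ · 146.6322 ≈ 73.316

73.316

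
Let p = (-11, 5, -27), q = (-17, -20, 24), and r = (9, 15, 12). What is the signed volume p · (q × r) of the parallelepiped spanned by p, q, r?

10725

q × r:
i: (-20)·12 - 24·15 = -240 - 360 = -600
j: 24·9 - (-17)·12 = 216 - (-204) = 420
k: (-17)·15 - (-20)·9 = -255 - (-180) = -75
q × r = (-600, 420, -75)
p · (q × r) = (-11)·(-600) + 5·420 + (-27)·(-75) = 6600 + 2100 + 2025 = 10725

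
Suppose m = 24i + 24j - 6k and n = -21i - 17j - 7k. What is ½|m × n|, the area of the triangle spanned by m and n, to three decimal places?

i: 24·(-7) - (-6)·(-17) = -168 - 102 = -270
j: (-6)·(-21) - 24·(-7) = 126 - (-168) = 294
k: 24·(-17) - 24·(-21) = -408 - (-504) = 96
m × n = (-270, 294, 96)
|m × n| = √((-270)² + 294² + 96²) = √168552 ≈ 410.5508
area = ½ · 410.5508 ≈ 205.275

205.275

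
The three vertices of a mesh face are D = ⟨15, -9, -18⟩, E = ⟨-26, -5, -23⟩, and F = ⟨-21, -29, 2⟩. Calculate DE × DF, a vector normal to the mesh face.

DE = (-41, 4, -5)
DF = (-36, -20, 20)
i: 4·20 - (-5)·(-20) = 80 - 100 = -20
j: (-5)·(-36) - (-41)·20 = 180 - (-820) = 1000
k: (-41)·(-20) - 4·(-36) = 820 - (-144) = 964
DE × DF = (-20, 1000, 964)

(-20, 1000, 964)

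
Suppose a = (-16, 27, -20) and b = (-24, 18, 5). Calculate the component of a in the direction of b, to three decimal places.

25.317

a · b = (-16)·(-24) + 27·18 + (-20)·5 = 384 + 486 - 100 = 770
|b| = √(576 + 324 + 25) = √925 ≈ 30.4138
comp_b a = 770 / √925 ≈ 25.317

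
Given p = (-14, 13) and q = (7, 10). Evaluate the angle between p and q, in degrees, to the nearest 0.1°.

82.1

p · q = (-14)·7 + 13·10 = -98 + 130 = 32
|p|² = 196 + 169 = 365,  |p| = √365 ≈ 19.104973
|q|² = 49 + 100 = 149,  |q| = √149 ≈ 12.206556
cos θ = 32 / (19.104973 · 12.206556) ≈ 0.13722
θ = arccos(0.13722) ≈ 82.1°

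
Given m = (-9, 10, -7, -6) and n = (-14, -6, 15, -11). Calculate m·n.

m · n = (-9)·(-14) + 10·(-6) + (-7)·15 + (-6)·(-11) = 126 - 60 - 105 + 66 = 27

27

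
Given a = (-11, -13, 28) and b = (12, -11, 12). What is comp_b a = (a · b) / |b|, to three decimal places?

17.158

a · b = (-11)·12 + (-13)·(-11) + 28·12 = -132 + 143 + 336 = 347
|b| = √(144 + 121 + 144) = √409 ≈ 20.2237
comp_b a = 347 / √409 ≈ 17.158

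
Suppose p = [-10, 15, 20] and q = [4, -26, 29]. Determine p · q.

150

p · q = (-10)·4 + 15·(-26) + 20·29 = -40 - 390 + 580 = 150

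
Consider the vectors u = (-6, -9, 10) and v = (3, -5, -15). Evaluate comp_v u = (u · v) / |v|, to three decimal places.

u · v = (-6)·3 + (-9)·(-5) + 10·(-15) = -18 + 45 - 150 = -123
|v| = √(9 + 25 + 225) = √259 ≈ 16.0935
comp_v u = -123 / √259 ≈ -7.643

-7.643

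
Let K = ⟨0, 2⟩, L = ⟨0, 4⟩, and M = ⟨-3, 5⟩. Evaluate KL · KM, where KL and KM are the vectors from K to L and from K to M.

KL = L − K = (0, 2)
KM = M − K = (-3, 3)
KL · KM = 0·(-3) + 2·3 = 0 + 6 = 6

6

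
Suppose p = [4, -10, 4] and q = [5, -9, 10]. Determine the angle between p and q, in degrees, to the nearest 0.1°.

24.5

p · q = 4·5 + (-10)·(-9) + 4·10 = 20 + 90 + 40 = 150
|p|² = 16 + 100 + 16 = 132,  |p| = √132 ≈ 11.489125
|q|² = 25 + 81 + 100 = 206,  |q| = √206 ≈ 14.352700
cos θ = 150 / (11.489125 · 14.352700) ≈ 0.90964
θ = arccos(0.90964) ≈ 24.5°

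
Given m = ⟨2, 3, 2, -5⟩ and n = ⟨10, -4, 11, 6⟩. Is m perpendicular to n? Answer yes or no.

yes

m · n = 2·10 + 3·(-4) + 2·11 + (-5)·6 = 20 - 12 + 22 - 30 = 0
Zero, so the vectors are orthogonal.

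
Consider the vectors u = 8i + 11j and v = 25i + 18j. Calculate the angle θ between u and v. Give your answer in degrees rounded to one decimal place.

18.2

u · v = 8·25 + 11·18 = 200 + 198 = 398
|u|² = 64 + 121 = 185,  |u| = √185 ≈ 13.601471
|v|² = 625 + 324 = 949,  |v| = √949 ≈ 30.805844
cos θ = 398 / (13.601471 · 30.805844) ≈ 0.94987
θ = arccos(0.94987) ≈ 18.2°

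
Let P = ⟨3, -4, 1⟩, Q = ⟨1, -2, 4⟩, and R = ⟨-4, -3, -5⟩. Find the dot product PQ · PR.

PQ = Q − P = (-2, 2, 3)
PR = R − P = (-7, 1, -6)
PQ · PR = (-2)·(-7) + 2·1 + 3·(-6) = 14 + 2 - 18 = -2

-2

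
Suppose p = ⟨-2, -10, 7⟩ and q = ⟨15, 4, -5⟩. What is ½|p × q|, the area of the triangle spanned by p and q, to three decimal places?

86.129

i: (-10)·(-5) - 7·4 = 50 - 28 = 22
j: 7·15 - (-2)·(-5) = 105 - 10 = 95
k: (-2)·4 - (-10)·15 = -8 - (-150) = 142
p × q = (22, 95, 142)
|p × q| = √(22² + 95² + 142²) = √29673 ≈ 172.2585
area = ½ · 172.2585 ≈ 86.129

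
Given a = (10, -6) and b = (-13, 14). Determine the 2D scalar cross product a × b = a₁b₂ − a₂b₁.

62

10·14 - (-6)·(-13) = 140 - 78 = 62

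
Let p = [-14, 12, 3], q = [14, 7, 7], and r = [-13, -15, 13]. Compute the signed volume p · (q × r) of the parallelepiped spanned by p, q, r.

q × r:
i: 7·13 - 7·(-15) = 91 - (-105) = 196
j: 7·(-13) - 14·13 = -91 - 182 = -273
k: 14·(-15) - 7·(-13) = -210 - (-91) = -119
q × r = (196, -273, -119)
p · (q × r) = (-14)·196 + 12·(-273) + 3·(-119) = -2744 - 3276 - 357 = -6377

-6377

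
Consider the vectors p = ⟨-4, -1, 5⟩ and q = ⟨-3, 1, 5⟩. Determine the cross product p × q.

i: (-1)·5 - 5·1 = -5 - 5 = -10
j: 5·(-3) - (-4)·5 = -15 - (-20) = 5
k: (-4)·1 - (-1)·(-3) = -4 - 3 = -7
p × q = (-10, 5, -7)

(-10, 5, -7)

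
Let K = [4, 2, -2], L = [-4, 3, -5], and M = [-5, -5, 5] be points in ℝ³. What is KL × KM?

KL = (-8, 1, -3)
KM = (-9, -7, 7)
i: 1·7 - (-3)·(-7) = 7 - 21 = -14
j: (-3)·(-9) - (-8)·7 = 27 - (-56) = 83
k: (-8)·(-7) - 1·(-9) = 56 - (-9) = 65
KL × KM = (-14, 83, 65)

(-14, 83, 65)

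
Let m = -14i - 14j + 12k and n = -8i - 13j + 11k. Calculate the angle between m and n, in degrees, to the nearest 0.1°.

12.0

m · n = (-14)·(-8) + (-14)·(-13) + 12·11 = 112 + 182 + 132 = 426
|m|² = 196 + 196 + 144 = 536,  |m| = √536 ≈ 23.151674
|n|² = 64 + 169 + 121 = 354,  |n| = √354 ≈ 18.814888
cos θ = 426 / (23.151674 · 18.814888) ≈ 0.97797
θ = arccos(0.97797) ≈ 12.0°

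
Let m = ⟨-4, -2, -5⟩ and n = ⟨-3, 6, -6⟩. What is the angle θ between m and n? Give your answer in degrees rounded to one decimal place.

m · n = (-4)·(-3) + (-2)·6 + (-5)·(-6) = 12 - 12 + 30 = 30
|m|² = 16 + 4 + 25 = 45,  |m| = √45 ≈ 6.708204
|n|² = 9 + 36 + 36 = 81,  |n| = √81 ≈ 9.000000
cos θ = 30 / (6.708204 · 9.000000) ≈ 0.49690
θ = arccos(0.49690) ≈ 60.2°

60.2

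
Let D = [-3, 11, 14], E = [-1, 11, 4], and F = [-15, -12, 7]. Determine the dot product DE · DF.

46

DE = E − D = (2, 0, -10)
DF = F − D = (-12, -23, -7)
DE · DF = 2·(-12) + 0·(-23) + (-10)·(-7) = -24 + 0 + 70 = 46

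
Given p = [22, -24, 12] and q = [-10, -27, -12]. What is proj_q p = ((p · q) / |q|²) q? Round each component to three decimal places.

p · q = 22·(-10) + (-24)·(-27) + 12·(-12) = -220 + 648 - 144 = 284
|q|² = 100 + 729 + 144 = 973
proj_q p = (284/973) · (-10, -27, -12) ≈ (-2.919, -7.881, -3.503)

(-2.919, -7.881, -3.503)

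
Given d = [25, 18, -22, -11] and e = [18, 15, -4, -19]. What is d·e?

1017

d · e = 25·18 + 18·15 + (-22)·(-4) + (-11)·(-19) = 450 + 270 + 88 + 209 = 1017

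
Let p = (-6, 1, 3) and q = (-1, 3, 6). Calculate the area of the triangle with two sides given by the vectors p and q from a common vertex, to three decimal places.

18.621

i: 1·6 - 3·3 = 6 - 9 = -3
j: 3·(-1) - (-6)·6 = -3 - (-36) = 33
k: (-6)·3 - 1·(-1) = -18 - (-1) = -17
p × q = (-3, 33, -17)
|p × q| = √((-3)² + 33² + (-17)²) = √1387 ≈ 37.2424
area = ½ · 37.2424 ≈ 18.621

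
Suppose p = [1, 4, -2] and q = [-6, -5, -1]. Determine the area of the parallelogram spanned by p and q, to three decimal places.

26.944

i: 4·(-1) - (-2)·(-5) = -4 - 10 = -14
j: (-2)·(-6) - 1·(-1) = 12 - (-1) = 13
k: 1·(-5) - 4·(-6) = -5 - (-24) = 19
p × q = (-14, 13, 19)
|p × q| = √((-14)² + 13² + 19²) = √726 ≈ 26.9444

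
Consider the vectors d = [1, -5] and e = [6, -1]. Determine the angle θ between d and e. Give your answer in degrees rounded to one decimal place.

d · e = 1·6 + (-5)·(-1) = 6 + 5 = 11
|d|² = 1 + 25 = 26,  |d| = √26 ≈ 5.099020
|e|² = 36 + 1 = 37,  |e| = √37 ≈ 6.082763
cos θ = 11 / (5.099020 · 6.082763) ≈ 0.35465
θ = arccos(0.35465) ≈ 69.2°

69.2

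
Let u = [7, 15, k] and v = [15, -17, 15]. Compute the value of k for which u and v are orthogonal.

u · v = 7·15 + 15·(-17) + k·15 = -150 + 15k
Set equal to 0: 15k = 150, so k = 10.

10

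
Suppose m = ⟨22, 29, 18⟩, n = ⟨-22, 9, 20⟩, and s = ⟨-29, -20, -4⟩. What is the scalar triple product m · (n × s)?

n × s:
i: 9·(-4) - 20·(-20) = -36 - (-400) = 364
j: 20·(-29) - (-22)·(-4) = -580 - 88 = -668
k: (-22)·(-20) - 9·(-29) = 440 - (-261) = 701
n × s = (364, -668, 701)
m · (n × s) = 22·364 + 29·(-668) + 18·701 = 8008 - 19372 + 12618 = 1254

1254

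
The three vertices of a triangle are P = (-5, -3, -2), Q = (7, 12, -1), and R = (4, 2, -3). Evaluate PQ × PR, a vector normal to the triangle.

(-20, 21, -75)

PQ = (12, 15, 1)
PR = (9, 5, -1)
i: 15·(-1) - 1·5 = -15 - 5 = -20
j: 1·9 - 12·(-1) = 9 - (-12) = 21
k: 12·5 - 15·9 = 60 - 135 = -75
PQ × PR = (-20, 21, -75)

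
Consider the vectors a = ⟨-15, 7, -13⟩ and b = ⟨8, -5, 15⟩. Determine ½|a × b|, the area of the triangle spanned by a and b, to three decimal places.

i: 7·15 - (-13)·(-5) = 105 - 65 = 40
j: (-13)·8 - (-15)·15 = -104 - (-225) = 121
k: (-15)·(-5) - 7·8 = 75 - 56 = 19
a × b = (40, 121, 19)
|a × b| = √(40² + 121² + 19²) = √16602 ≈ 128.8487
area = ½ · 128.8487 ≈ 64.424

64.424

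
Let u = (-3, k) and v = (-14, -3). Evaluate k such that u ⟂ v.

u · v = (-3)·(-14) + k·(-3) = 42 - 3k
Set equal to 0: -3k = -42, so k = 14.

14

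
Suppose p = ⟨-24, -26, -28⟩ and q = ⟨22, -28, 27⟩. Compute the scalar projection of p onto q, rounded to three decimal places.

-12.442

p · q = (-24)·22 + (-26)·(-28) + (-28)·27 = -528 + 728 - 756 = -556
|q| = √(484 + 784 + 729) = √1997 ≈ 44.6878
comp_q p = -556 / √1997 ≈ -12.442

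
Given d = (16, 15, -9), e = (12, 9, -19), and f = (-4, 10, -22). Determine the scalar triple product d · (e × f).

3568

e × f:
i: 9·(-22) - (-19)·10 = -198 - (-190) = -8
j: (-19)·(-4) - 12·(-22) = 76 - (-264) = 340
k: 12·10 - 9·(-4) = 120 - (-36) = 156
e × f = (-8, 340, 156)
d · (e × f) = 16·(-8) + 15·340 + (-9)·156 = -128 + 5100 - 1404 = 3568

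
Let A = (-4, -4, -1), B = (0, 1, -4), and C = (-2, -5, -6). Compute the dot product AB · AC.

18

AB = B − A = (4, 5, -3)
AC = C − A = (2, -1, -5)
AB · AC = 4·2 + 5·(-1) + (-3)·(-5) = 8 - 5 + 15 = 18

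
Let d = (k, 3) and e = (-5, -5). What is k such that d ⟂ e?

-3

d · e = k·(-5) + 3·(-5) = -15 - 5k
Set equal to 0: -5k = 15, so k = -3.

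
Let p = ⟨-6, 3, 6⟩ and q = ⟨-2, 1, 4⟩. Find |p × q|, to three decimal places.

i: 3·4 - 6·1 = 12 - 6 = 6
j: 6·(-2) - (-6)·4 = -12 - (-24) = 12
k: (-6)·1 - 3·(-2) = -6 - (-6) = 0
p × q = (6, 12, 0)
|p × q| = √(6² + 12² + 0²) = √180 ≈ 13.4164

13.416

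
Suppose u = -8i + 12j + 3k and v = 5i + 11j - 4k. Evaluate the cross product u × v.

(-81, -17, -148)

i: 12·(-4) - 3·11 = -48 - 33 = -81
j: 3·5 - (-8)·(-4) = 15 - 32 = -17
k: (-8)·11 - 12·5 = -88 - 60 = -148
u × v = (-81, -17, -148)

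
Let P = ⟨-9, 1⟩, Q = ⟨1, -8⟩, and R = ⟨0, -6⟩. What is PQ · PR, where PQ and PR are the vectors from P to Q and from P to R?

PQ = Q − P = (10, -9)
PR = R − P = (9, -7)
PQ · PR = 10·9 + (-9)·(-7) = 90 + 63 = 153

153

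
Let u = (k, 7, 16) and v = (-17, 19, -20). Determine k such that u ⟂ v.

-11

u · v = k·(-17) + 7·19 + 16·(-20) = -187 - 17k
Set equal to 0: -17k = 187, so k = -11.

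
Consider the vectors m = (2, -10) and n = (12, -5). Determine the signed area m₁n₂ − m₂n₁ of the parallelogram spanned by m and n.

2·(-5) - (-10)·12 = -10 - (-120) = 110

110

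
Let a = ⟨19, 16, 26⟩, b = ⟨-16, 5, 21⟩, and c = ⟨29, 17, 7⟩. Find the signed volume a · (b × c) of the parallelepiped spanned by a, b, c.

-5424

b × c:
i: 5·7 - 21·17 = 35 - 357 = -322
j: 21·29 - (-16)·7 = 609 - (-112) = 721
k: (-16)·17 - 5·29 = -272 - 145 = -417
b × c = (-322, 721, -417)
a · (b × c) = 19·(-322) + 16·721 + 26·(-417) = -6118 + 11536 - 10842 = -5424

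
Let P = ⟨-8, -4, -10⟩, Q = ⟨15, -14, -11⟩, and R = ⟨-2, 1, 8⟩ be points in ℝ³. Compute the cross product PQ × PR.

PQ = (23, -10, -1)
PR = (6, 5, 18)
i: (-10)·18 - (-1)·5 = -180 - (-5) = -175
j: (-1)·6 - 23·18 = -6 - 414 = -420
k: 23·5 - (-10)·6 = 115 - (-60) = 175
PQ × PR = (-175, -420, 175)

(-175, -420, 175)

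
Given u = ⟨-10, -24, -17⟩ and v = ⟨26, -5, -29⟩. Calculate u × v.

(611, -732, 674)

i: (-24)·(-29) - (-17)·(-5) = 696 - 85 = 611
j: (-17)·26 - (-10)·(-29) = -442 - 290 = -732
k: (-10)·(-5) - (-24)·26 = 50 - (-624) = 674
u × v = (611, -732, 674)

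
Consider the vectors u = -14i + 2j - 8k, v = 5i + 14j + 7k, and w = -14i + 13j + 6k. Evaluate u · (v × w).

v × w:
i: 14·6 - 7·13 = 84 - 91 = -7
j: 7·(-14) - 5·6 = -98 - 30 = -128
k: 5·13 - 14·(-14) = 65 - (-196) = 261
v × w = (-7, -128, 261)
u · (v × w) = (-14)·(-7) + 2·(-128) + (-8)·261 = 98 - 256 - 2088 = -2246

-2246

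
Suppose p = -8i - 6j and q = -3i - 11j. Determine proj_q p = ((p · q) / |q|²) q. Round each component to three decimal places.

p · q = (-8)·(-3) + (-6)·(-11) = 24 + 66 = 90
|q|² = 9 + 121 = 130
proj_q p = (90/130) · (-3, -11) ≈ (-2.077, -7.615)

(-2.077, -7.615)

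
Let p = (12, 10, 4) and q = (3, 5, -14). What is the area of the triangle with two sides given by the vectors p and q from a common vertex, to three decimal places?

121.347

i: 10·(-14) - 4·5 = -140 - 20 = -160
j: 4·3 - 12·(-14) = 12 - (-168) = 180
k: 12·5 - 10·3 = 60 - 30 = 30
p × q = (-160, 180, 30)
|p × q| = √((-160)² + 180² + 30²) = √58900 ≈ 242.6932
area = ½ · 242.6932 ≈ 121.347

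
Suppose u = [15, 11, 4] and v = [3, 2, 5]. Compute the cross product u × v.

i: 11·5 - 4·2 = 55 - 8 = 47
j: 4·3 - 15·5 = 12 - 75 = -63
k: 15·2 - 11·3 = 30 - 33 = -3
u × v = (47, -63, -3)

(47, -63, -3)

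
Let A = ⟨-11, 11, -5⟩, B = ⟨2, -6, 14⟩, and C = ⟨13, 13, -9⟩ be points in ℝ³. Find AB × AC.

AB = (13, -17, 19)
AC = (24, 2, -4)
i: (-17)·(-4) - 19·2 = 68 - 38 = 30
j: 19·24 - 13·(-4) = 456 - (-52) = 508
k: 13·2 - (-17)·24 = 26 - (-408) = 434
AB × AC = (30, 508, 434)

(30, 508, 434)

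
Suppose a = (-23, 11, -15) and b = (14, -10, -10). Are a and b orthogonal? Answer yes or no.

a · b = (-23)·14 + 11·(-10) + (-15)·(-10) = -322 - 110 + 150 = -282
Nonzero, so the vectors are not orthogonal.

no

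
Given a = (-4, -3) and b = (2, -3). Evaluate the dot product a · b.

a · b = (-4)·2 + (-3)·(-3) = -8 + 9 = 1

1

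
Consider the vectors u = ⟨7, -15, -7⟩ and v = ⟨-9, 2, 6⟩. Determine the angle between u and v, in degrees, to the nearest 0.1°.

u · v = 7·(-9) + (-15)·2 + (-7)·6 = -63 - 30 - 42 = -135
|u|² = 49 + 225 + 49 = 323,  |u| = √323 ≈ 17.972201
|v|² = 81 + 4 + 36 = 121,  |v| = √121 ≈ 11.000000
cos θ = -135 / (17.972201 · 11.000000) ≈ -0.68287
θ = arccos(-0.68287) ≈ 133.1°

133.1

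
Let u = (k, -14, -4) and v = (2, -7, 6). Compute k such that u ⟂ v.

u · v = k·2 + (-14)·(-7) + (-4)·6 = 74 + 2k
Set equal to 0: 2k = -74, so k = -37.

-37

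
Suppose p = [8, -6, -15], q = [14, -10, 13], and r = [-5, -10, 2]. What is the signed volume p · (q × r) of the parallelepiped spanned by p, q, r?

q × r:
i: (-10)·2 - 13·(-10) = -20 - (-130) = 110
j: 13·(-5) - 14·2 = -65 - 28 = -93
k: 14·(-10) - (-10)·(-5) = -140 - 50 = -190
q × r = (110, -93, -190)
p · (q × r) = 8·110 + (-6)·(-93) + (-15)·(-190) = 880 + 558 + 2850 = 4288

4288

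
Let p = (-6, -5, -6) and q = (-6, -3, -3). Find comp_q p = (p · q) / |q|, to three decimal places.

9.390

p · q = (-6)·(-6) + (-5)·(-3) + (-6)·(-3) = 36 + 15 + 18 = 69
|q| = √(36 + 9 + 9) = √54 ≈ 7.3485
comp_q p = 69 / √54 ≈ 9.390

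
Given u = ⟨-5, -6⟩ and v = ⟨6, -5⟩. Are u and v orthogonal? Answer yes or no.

yes

u · v = (-5)·6 + (-6)·(-5) = -30 + 30 = 0
Zero, so the vectors are orthogonal.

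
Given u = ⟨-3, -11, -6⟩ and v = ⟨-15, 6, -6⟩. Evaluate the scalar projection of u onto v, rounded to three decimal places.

u · v = (-3)·(-15) + (-11)·6 + (-6)·(-6) = 45 - 66 + 36 = 15
|v| = √(225 + 36 + 36) = √297 ≈ 17.2337
comp_v u = 15 / √297 ≈ 0.870

0.870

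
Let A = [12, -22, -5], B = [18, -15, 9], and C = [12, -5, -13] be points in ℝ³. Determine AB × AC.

AB = (6, 7, 14)
AC = (0, 17, -8)
i: 7·(-8) - 14·17 = -56 - 238 = -294
j: 14·0 - 6·(-8) = 0 - (-48) = 48
k: 6·17 - 7·0 = 102 - 0 = 102
AB × AC = (-294, 48, 102)

(-294, 48, 102)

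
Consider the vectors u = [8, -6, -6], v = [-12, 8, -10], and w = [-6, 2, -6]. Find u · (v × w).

-296

v × w:
i: 8·(-6) - (-10)·2 = -48 - (-20) = -28
j: (-10)·(-6) - (-12)·(-6) = 60 - 72 = -12
k: (-12)·2 - 8·(-6) = -24 - (-48) = 24
v × w = (-28, -12, 24)
u · (v × w) = 8·(-28) + (-6)·(-12) + (-6)·24 = -224 + 72 - 144 = -296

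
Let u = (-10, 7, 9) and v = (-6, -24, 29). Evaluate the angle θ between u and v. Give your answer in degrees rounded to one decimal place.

74.7

u · v = (-10)·(-6) + 7·(-24) + 9·29 = 60 - 168 + 261 = 153
|u|² = 100 + 49 + 81 = 230,  |u| = √230 ≈ 15.165751
|v|² = 36 + 576 + 841 = 1453,  |v| = √1453 ≈ 38.118237
cos θ = 153 / (15.165751 · 38.118237) ≈ 0.26466
θ = arccos(0.26466) ≈ 74.7°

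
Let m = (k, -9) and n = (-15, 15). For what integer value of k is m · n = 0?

m · n = k·(-15) + (-9)·15 = -135 - 15k
Set equal to 0: -15k = 135, so k = -9.

-9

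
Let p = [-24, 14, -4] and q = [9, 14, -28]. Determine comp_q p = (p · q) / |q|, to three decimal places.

p · q = (-24)·9 + 14·14 + (-4)·(-28) = -216 + 196 + 112 = 92
|q| = √(81 + 196 + 784) = √1061 ≈ 32.5730
comp_q p = 92 / √1061 ≈ 2.824

2.824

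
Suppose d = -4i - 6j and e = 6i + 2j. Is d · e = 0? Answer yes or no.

d · e = (-4)·6 + (-6)·2 = -24 - 12 = -36
Nonzero, so the vectors are not orthogonal.

no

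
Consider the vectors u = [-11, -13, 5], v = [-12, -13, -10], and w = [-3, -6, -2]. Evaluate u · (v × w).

461

v × w:
i: (-13)·(-2) - (-10)·(-6) = 26 - 60 = -34
j: (-10)·(-3) - (-12)·(-2) = 30 - 24 = 6
k: (-12)·(-6) - (-13)·(-3) = 72 - 39 = 33
v × w = (-34, 6, 33)
u · (v × w) = (-11)·(-34) + (-13)·6 + 5·33 = 374 - 78 + 165 = 461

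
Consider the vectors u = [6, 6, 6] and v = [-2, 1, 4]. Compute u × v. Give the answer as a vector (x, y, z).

i: 6·4 - 6·1 = 24 - 6 = 18
j: 6·(-2) - 6·4 = -12 - 24 = -36
k: 6·1 - 6·(-2) = 6 - (-12) = 18
u × v = (18, -36, 18)

(18, -36, 18)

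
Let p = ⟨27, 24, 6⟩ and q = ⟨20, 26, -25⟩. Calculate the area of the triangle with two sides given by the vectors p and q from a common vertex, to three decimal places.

559.653

i: 24·(-25) - 6·26 = -600 - 156 = -756
j: 6·20 - 27·(-25) = 120 - (-675) = 795
k: 27·26 - 24·20 = 702 - 480 = 222
p × q = (-756, 795, 222)
|p × q| = √((-756)² + 795² + 222²) = √1252845 ≈ 1119.3056
area = ½ · 1119.3056 ≈ 559.653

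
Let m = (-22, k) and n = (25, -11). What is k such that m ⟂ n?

m · n = (-22)·25 + k·(-11) = -550 - 11k
Set equal to 0: -11k = 550, so k = -50.

-50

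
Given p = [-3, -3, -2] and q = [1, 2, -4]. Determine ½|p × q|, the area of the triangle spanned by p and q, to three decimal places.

i: (-3)·(-4) - (-2)·2 = 12 - (-4) = 16
j: (-2)·1 - (-3)·(-4) = -2 - 12 = -14
k: (-3)·2 - (-3)·1 = -6 - (-3) = -3
p × q = (16, -14, -3)
|p × q| = √(16² + (-14)² + (-3)²) = √461 ≈ 21.4709
area = ½ · 21.4709 ≈ 10.735

10.735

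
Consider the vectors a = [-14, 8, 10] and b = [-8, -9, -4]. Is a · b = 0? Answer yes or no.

a · b = (-14)·(-8) + 8·(-9) + 10·(-4) = 112 - 72 - 40 = 0
Zero, so the vectors are orthogonal.

yes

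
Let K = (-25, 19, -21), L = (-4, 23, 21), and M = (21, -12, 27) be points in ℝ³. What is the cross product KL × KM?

(1494, 924, -835)

KL = (21, 4, 42)
KM = (46, -31, 48)
i: 4·48 - 42·(-31) = 192 - (-1302) = 1494
j: 42·46 - 21·48 = 1932 - 1008 = 924
k: 21·(-31) - 4·46 = -651 - 184 = -835
KL × KM = (1494, 924, -835)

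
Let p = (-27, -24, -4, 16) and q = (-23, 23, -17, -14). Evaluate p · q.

-87

p · q = (-27)·(-23) + (-24)·23 + (-4)·(-17) + 16·(-14) = 621 - 552 + 68 - 224 = -87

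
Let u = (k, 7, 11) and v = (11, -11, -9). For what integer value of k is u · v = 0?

u · v = k·11 + 7·(-11) + 11·(-9) = -176 + 11k
Set equal to 0: 11k = 176, so k = 16.

16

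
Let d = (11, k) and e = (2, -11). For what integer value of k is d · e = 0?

2

d · e = 11·2 + k·(-11) = 22 - 11k
Set equal to 0: -11k = -22, so k = 2.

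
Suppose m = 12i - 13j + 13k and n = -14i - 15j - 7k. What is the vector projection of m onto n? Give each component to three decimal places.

(1.906, 2.043, 0.953)

m · n = 12·(-14) + (-13)·(-15) + 13·(-7) = -168 + 195 - 91 = -64
|n|² = 196 + 225 + 49 = 470
proj_n m = (-64/470) · (-14, -15, -7) ≈ (1.906, 2.043, 0.953)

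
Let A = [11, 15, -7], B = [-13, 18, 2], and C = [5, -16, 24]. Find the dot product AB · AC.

AB = B − A = (-24, 3, 9)
AC = C − A = (-6, -31, 31)
AB · AC = (-24)·(-6) + 3·(-31) + 9·31 = 144 - 93 + 279 = 330

330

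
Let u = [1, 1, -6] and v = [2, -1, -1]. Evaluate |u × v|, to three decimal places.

i: 1·(-1) - (-6)·(-1) = -1 - 6 = -7
j: (-6)·2 - 1·(-1) = -12 - (-1) = -11
k: 1·(-1) - 1·2 = -1 - 2 = -3
u × v = (-7, -11, -3)
|u × v| = √((-7)² + (-11)² + (-3)²) = √179 ≈ 13.3791

13.379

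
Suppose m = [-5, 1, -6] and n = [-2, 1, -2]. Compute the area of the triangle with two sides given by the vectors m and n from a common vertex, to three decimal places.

2.693

i: 1·(-2) - (-6)·1 = -2 - (-6) = 4
j: (-6)·(-2) - (-5)·(-2) = 12 - 10 = 2
k: (-5)·1 - 1·(-2) = -5 - (-2) = -3
m × n = (4, 2, -3)
|m × n| = √(4² + 2² + (-3)²) = √29 ≈ 5.3852
area = ½ · 5.3852 ≈ 2.693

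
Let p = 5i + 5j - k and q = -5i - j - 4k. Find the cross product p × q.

(-21, 25, 20)

i: 5·(-4) - (-1)·(-1) = -20 - 1 = -21
j: (-1)·(-5) - 5·(-4) = 5 - (-20) = 25
k: 5·(-1) - 5·(-5) = -5 - (-25) = 20
p × q = (-21, 25, 20)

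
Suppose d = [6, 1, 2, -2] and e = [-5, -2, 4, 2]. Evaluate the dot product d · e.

d · e = 6·(-5) + 1·(-2) + 2·4 + (-2)·2 = -30 - 2 + 8 - 4 = -28

-28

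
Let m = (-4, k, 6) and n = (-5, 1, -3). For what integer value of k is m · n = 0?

-2

m · n = (-4)·(-5) + k·1 + 6·(-3) = 2 + 1k
Set equal to 0: 1k = -2, so k = -2.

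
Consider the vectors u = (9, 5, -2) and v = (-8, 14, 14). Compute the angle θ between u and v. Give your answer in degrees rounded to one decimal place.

u · v = 9·(-8) + 5·14 + (-2)·14 = -72 + 70 - 28 = -30
|u|² = 81 + 25 + 4 = 110,  |u| = √110 ≈ 10.488088
|v|² = 64 + 196 + 196 = 456,  |v| = √456 ≈ 21.354157
cos θ = -30 / (10.488088 · 21.354157) ≈ -0.13395
θ = arccos(-0.13395) ≈ 97.7°

97.7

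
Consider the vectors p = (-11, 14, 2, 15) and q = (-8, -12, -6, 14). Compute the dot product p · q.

118

p · q = (-11)·(-8) + 14·(-12) + 2·(-6) + 15·14 = 88 - 168 - 12 + 210 = 118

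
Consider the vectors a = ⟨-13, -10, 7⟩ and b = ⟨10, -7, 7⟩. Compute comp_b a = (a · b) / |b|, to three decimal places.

a · b = (-13)·10 + (-10)·(-7) + 7·7 = -130 + 70 + 49 = -11
|b| = √(100 + 49 + 49) = √198 ≈ 14.0712
comp_b a = -11 / √198 ≈ -0.782

-0.782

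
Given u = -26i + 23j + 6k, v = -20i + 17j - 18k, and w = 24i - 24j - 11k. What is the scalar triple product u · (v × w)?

v × w:
i: 17·(-11) - (-18)·(-24) = -187 - 432 = -619
j: (-18)·24 - (-20)·(-11) = -432 - 220 = -652
k: (-20)·(-24) - 17·24 = 480 - 408 = 72
v × w = (-619, -652, 72)
u · (v × w) = (-26)·(-619) + 23·(-652) + 6·72 = 16094 - 14996 + 432 = 1530

1530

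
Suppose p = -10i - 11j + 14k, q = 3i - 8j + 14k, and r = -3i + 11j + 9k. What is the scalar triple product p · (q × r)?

3145

q × r:
i: (-8)·9 - 14·11 = -72 - 154 = -226
j: 14·(-3) - 3·9 = -42 - 27 = -69
k: 3·11 - (-8)·(-3) = 33 - 24 = 9
q × r = (-226, -69, 9)
p · (q × r) = (-10)·(-226) + (-11)·(-69) + 14·9 = 2260 + 759 + 126 = 3145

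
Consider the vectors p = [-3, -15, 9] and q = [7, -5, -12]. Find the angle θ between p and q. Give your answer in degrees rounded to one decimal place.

p · q = (-3)·7 + (-15)·(-5) + 9·(-12) = -21 + 75 - 108 = -54
|p|² = 9 + 225 + 81 = 315,  |p| = √315 ≈ 17.748239
|q|² = 49 + 25 + 144 = 218,  |q| = √218 ≈ 14.764823
cos θ = -54 / (17.748239 · 14.764823) ≈ -0.20607
θ = arccos(-0.20607) ≈ 101.9°

101.9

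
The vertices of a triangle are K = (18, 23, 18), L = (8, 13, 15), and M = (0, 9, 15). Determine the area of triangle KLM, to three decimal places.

24.083

KL = (-10, -10, -3),  KM = (-18, -14, -3)
i: (-10)·(-3) - (-3)·(-14) = 30 - 42 = -12
j: (-3)·(-18) - (-10)·(-3) = 54 - 30 = 24
k: (-10)·(-14) - (-10)·(-18) = 140 - 180 = -40
KL × KM = (-12, 24, -40)
|KL × KM| = √2320 ≈ 48.1664
area = ½ · 48.1664 ≈ 24.083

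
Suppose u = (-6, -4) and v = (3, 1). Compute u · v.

u · v = (-6)·3 + (-4)·1 = -18 - 4 = -22

-22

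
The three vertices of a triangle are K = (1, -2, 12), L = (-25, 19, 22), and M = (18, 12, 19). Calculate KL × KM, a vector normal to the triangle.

KL = (-26, 21, 10)
KM = (17, 14, 7)
i: 21·7 - 10·14 = 147 - 140 = 7
j: 10·17 - (-26)·7 = 170 - (-182) = 352
k: (-26)·14 - 21·17 = -364 - 357 = -721
KL × KM = (7, 352, -721)

(7, 352, -721)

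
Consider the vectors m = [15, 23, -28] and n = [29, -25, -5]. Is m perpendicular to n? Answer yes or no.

yes

m · n = 15·29 + 23·(-25) + (-28)·(-5) = 435 - 575 + 140 = 0
Zero, so the vectors are orthogonal.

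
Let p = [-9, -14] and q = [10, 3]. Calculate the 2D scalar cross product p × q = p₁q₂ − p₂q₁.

113

(-9)·3 - (-14)·10 = -27 - (-140) = 113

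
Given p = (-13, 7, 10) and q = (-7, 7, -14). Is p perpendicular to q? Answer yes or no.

yes

p · q = (-13)·(-7) + 7·7 + 10·(-14) = 91 + 49 - 140 = 0
Zero, so the vectors are orthogonal.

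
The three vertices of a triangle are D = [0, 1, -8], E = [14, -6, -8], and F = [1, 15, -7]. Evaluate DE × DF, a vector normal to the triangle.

(-7, -14, 203)

DE = (14, -7, 0)
DF = (1, 14, 1)
i: (-7)·1 - 0·14 = -7 - 0 = -7
j: 0·1 - 14·1 = 0 - 14 = -14
k: 14·14 - (-7)·1 = 196 - (-7) = 203
DE × DF = (-7, -14, 203)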